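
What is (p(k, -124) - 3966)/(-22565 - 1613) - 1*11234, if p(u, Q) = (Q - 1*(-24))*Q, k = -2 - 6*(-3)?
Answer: -135812043/12089 ≈ -11234.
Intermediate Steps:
k = 16 (k = -2 + 18 = 16)
p(u, Q) = Q*(24 + Q) (p(u, Q) = (Q + 24)*Q = (24 + Q)*Q = Q*(24 + Q))
(p(k, -124) - 3966)/(-22565 - 1613) - 1*11234 = (-124*(24 - 124) - 3966)/(-22565 - 1613) - 1*11234 = (-124*(-100) - 3966)/(-24178) - 11234 = (12400 - 3966)*(-1/24178) - 11234 = 8434*(-1/24178) - 11234 = -4217/12089 - 11234 = -135812043/12089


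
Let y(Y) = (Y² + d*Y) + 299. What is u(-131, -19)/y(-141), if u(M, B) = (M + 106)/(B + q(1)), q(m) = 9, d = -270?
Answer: 1/23300 ≈ 4.2918e-5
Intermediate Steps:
u(M, B) = (106 + M)/(9 + B) (u(M, B) = (M + 106)/(B + 9) = (106 + M)/(9 + B))
y(Y) = 299 + Y² - 270*Y (y(Y) = (Y² - 270*Y) + 299 = 299 + Y² - 270*Y)
u(-131, -19)/y(-141) = ((106 - 131)/(9 - 19))/(299 + (-141)² - 270*(-141)) = (-25/(-10))/(299 + 19881 + 38070) = -⅒*(-25)/58250 = (5/2)*(1/58250) = 1/23300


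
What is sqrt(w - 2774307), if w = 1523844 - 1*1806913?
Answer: 4*I*sqrt(191086) ≈ 1748.5*I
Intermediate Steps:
w = -283069 (w = 1523844 - 1806913 = -283069)
sqrt(w - 2774307) = sqrt(-283069 - 2774307) = sqrt(-3057376) = 4*I*sqrt(191086)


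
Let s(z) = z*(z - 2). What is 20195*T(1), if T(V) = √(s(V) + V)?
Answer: 0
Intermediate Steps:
s(z) = z*(-2 + z)
T(V) = √(V + V*(-2 + V)) (T(V) = √(V*(-2 + V) + V) = √(V + V*(-2 + V)))
20195*T(1) = 20195*√(1*(-1 + 1)) = 20195*√(1*0) = 20195*√0 = 20195*0 = 0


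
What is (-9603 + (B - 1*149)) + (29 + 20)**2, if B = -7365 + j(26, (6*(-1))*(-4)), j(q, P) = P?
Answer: -14692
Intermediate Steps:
B = -7341 (B = -7365 + (6*(-1))*(-4) = -7365 - 6*(-4) = -7365 + 24 = -7341)
(-9603 + (B - 1*149)) + (29 + 20)**2 = (-9603 + (-7341 - 1*149)) + (29 + 20)**2 = (-9603 + (-7341 - 149)) + 49**2 = (-9603 - 7490) + 2401 = -17093 + 2401 = -14692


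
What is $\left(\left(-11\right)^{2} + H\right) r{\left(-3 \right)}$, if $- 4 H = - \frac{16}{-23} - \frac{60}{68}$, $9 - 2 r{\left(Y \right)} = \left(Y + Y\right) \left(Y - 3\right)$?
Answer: $- \frac{5111559}{3128} \approx -1634.1$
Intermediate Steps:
$r{\left(Y \right)} = \frac{9}{2} - Y \left(-3 + Y\right)$ ($r{\left(Y \right)} = \frac{9}{2} - \frac{\left(Y + Y\right) \left(Y - 3\right)}{2} = \frac{9}{2} - \frac{2 Y \left(-3 + Y\right)}{2} = \frac{9}{2} - Y \left(-3 + Y\right)$)
$H = \frac{73}{1564}$ ($H = - \frac{- \frac{16}{-23} - \frac{60}{68}}{4} = - \frac{\left(-16\right) \left(- \frac{1}{23}\right) - \frac{15}{17}}{4} = - \frac{\frac{16}{23} - \frac{15}{17}}{4} = \left(- \frac{1}{4}\right) \left(- \frac{73}{391}\right) = \frac{73}{1564} \approx 0.046675$)
$\left(\left(-11\right)^{2} + H\right) r{\left(-3 \right)} = \left(\left(-11\right)^{2} + \frac{73}{1564}\right) \left(\frac{9}{2} - \left(-3\right)^{2} + 3 \left(-3\right)\right) = \left(121 + \frac{73}{1564}\right) \left(\frac{9}{2} - 9 - 9\right) = \frac{189317 \left(\frac{9}{2} - 9 - 9\right)}{1564} = \frac{189317}{1564} \left(- \frac{27}{2}\right) = - \frac{5111559}{3128}$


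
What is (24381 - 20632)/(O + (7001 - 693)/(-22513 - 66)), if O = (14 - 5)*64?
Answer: 84648671/12999196 ≈ 6.5118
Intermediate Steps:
O = 576 (O = 9*64 = 576)
(24381 - 20632)/(O + (7001 - 693)/(-22513 - 66)) = (24381 - 20632)/(576 + (7001 - 693)/(-22513 - 66)) = 3749/(576 + 6308/(-22579)) = 3749/(576 + 6308*(-1/22579)) = 3749/(576 - 6308/22579) = 3749/(12999196/22579) = 3749*(22579/12999196) = 84648671/12999196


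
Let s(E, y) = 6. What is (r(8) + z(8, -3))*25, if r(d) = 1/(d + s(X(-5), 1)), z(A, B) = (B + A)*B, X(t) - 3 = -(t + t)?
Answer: -5225/14 ≈ -373.21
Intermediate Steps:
X(t) = 3 - 2*t (X(t) = 3 - (t + t) = 3 - 2*t)
z(A, B) = B*(A + B) (z(A, B) = (A + B)*B = B*(A + B))
r(d) = 1/(6 + d) (r(d) = 1/(d + 6) = 1/(6 + d))
(r(8) + z(8, -3))*25 = (1/(6 + 8) - 3*(8 - 3))*25 = (1/14 - 3*5)*25 = (1/14 - 15)*25 = -209/14*25 = -5225/14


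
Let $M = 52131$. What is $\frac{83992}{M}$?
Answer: $\frac{83992}{52131} \approx 1.6112$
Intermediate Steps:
$\frac{83992}{M} = \frac{83992}{52131}$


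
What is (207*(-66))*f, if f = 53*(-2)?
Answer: 1448172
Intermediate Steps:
f = -106
(207*(-66))*f = (207*(-66))*(-106) = -13662*(-106) = 1448172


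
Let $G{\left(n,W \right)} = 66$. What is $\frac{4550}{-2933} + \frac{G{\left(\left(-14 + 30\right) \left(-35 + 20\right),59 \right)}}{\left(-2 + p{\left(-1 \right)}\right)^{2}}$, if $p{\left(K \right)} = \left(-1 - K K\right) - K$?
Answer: $\frac{7268}{1257} \approx 5.782$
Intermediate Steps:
$p{\left(K \right)} = -1 - K - K^{2}$ ($p{\left(K \right)} = \left(-1 - K^{2}\right) - K = -1 - K - K^{2}$)
$\frac{4550}{-2933} + \frac{G{\left(\left(-14 + 30\right) \left(-35 + 20\right),59 \right)}}{\left(-2 + p{\left(-1 \right)}\right)^{2}} = \frac{4550}{-2933} + \frac{66}{\left(-2 - 1\right)^{2}} = 4550 \left(- \frac{1}{2933}\right) + \frac{66}{\left(-2 - 1\right)^{2}} = - \frac{650}{419} + \frac{66}{\left(-2 - 1\right)^{2}} = - \frac{650}{419} + \frac{66}{\left(-3\right)^{2}} = - \frac{650}{419} + \frac{66}{9} = - \frac{650}{419} + 66 \cdot \frac{1}{9} = - \frac{650}{419} + \frac{22}{3} = \frac{7268}{1257}$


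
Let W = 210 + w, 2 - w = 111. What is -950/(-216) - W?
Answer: -10433/108 ≈ -96.602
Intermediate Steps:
w = -109 (w = 2 - 1*111 = 2 - 111 = -109)
W = 101 (W = 210 - 109 = 101)
-950/(-216) - W = -950/(-216) - 1*101 = -950*(-1/216) - 101 = 475/108 - 101 = -10433/108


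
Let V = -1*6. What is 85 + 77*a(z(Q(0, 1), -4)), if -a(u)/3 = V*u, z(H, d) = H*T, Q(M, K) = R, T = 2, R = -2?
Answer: -5459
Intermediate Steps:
Q(M, K) = -2
V = -6
z(H, d) = 2*H (z(H, d) = H*2 = 2*H)
a(u) = 18*u (a(u) = -(-18)*u = 18*u)
85 + 77*a(z(Q(0, 1), -4)) = 85 + 77*(18*(2*(-2))) = 85 + 77*(18*(-4)) = 85 + 77*(-72) = 85 - 5544 = -5459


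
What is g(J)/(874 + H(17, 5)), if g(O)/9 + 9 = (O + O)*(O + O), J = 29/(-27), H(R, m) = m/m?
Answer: -3197/70875 ≈ -0.045108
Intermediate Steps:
H(R, m) = 1
J = -29/27 (J = 29*(-1/27) = -29/27 ≈ -1.0741)
g(O) = -81 + 36*O**2 (g(O) = -81 + 9*((O + O)*(O + O)) = -81 + 9*((2*O)*(2*O)) = -81 + 9*(4*O**2) = -81 + 36*O**2)
g(J)/(874 + H(17, 5)) = (-81 + 36*(-29/27)**2)/(874 + 1) = (-81 + 36*(841/729))/875 = (-81 + 3364/81)*(1/875) = -3197/81*1/875 = -3197/70875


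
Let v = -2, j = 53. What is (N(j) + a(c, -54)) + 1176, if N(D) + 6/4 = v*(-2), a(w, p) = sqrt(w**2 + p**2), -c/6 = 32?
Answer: 2357/2 + 6*sqrt(1105) ≈ 1377.9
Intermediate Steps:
c = -192 (c = -6*32 = -192)
a(w, p) = sqrt(p**2 + w**2)
N(D) = 5/2 (N(D) = -3/2 - 2*(-2) = -3/2 + 4 = 5/2)
(N(j) + a(c, -54)) + 1176 = (5/2 + sqrt((-54)**2 + (-192)**2)) + 1176 = (5/2 + sqrt(2916 + 36864)) + 1176 = (5/2 + sqrt(39780)) + 1176 = (5/2 + 6*sqrt(1105)) + 1176 = 2357/2 + 6*sqrt(1105)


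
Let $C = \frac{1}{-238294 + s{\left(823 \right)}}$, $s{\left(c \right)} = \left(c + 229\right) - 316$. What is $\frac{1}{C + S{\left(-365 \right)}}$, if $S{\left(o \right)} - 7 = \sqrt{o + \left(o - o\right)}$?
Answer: $\frac{79007277198}{4672718253377} - \frac{56433803364 i \sqrt{365}}{23363591266885} \approx 0.016908 - 0.046147 i$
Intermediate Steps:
$S{\left(o \right)} = 7 + \sqrt{o}$ ($S{\left(o \right)} = 7 + \sqrt{o + \left(o - o\right)} = 7 + \sqrt{o + 0} = 7 + \sqrt{o}$)
$s{\left(c \right)} = -87 + c$ ($s{\left(c \right)} = \left(229 + c\right) - 316 = -87 + c$)
$C = - \frac{1}{237558}$ ($C = \frac{1}{-238294 + \left(-87 + 823\right)} = \frac{1}{-238294 + 736} = \frac{1}{-237558} = - \frac{1}{237558} \approx -4.2095 \cdot 10^{-6}$)
$\frac{1}{C + S{\left(-365 \right)}} = \frac{1}{- \frac{1}{237558} + \left(7 + \sqrt{-365}\right)} = \frac{1}{- \frac{1}{237558} + \left(7 + i \sqrt{365}\right)} = \frac{1}{\frac{1662905}{237558} + i \sqrt{365}}$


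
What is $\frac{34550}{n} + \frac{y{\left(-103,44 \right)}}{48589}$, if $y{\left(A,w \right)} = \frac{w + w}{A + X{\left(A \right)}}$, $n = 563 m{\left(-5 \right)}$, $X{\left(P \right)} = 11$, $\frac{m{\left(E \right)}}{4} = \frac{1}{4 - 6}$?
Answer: $- \frac{19305636811}{629178961} \approx -30.684$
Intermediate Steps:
$m{\left(E \right)} = -2$ ($m{\left(E \right)} = \frac{4}{4 - 6} = \frac{4}{-2} = 4 \left(- \frac{1}{2}\right) = -2$)
$n = -1126$ ($n = 563 \left(-2\right) = -1126$)
$y{\left(A,w \right)} = \frac{2 w}{11 + A}$ ($y{\left(A,w \right)} = \frac{w + w}{A + 11} = \frac{2 w}{11 + A}$)
$\frac{34550}{n} + \frac{y{\left(-103,44 \right)}}{48589} = \frac{34550}{-1126} + \frac{2 \cdot 44 \frac{1}{11 - 103}}{48589} = 34550 \left(- \frac{1}{1126}\right) + 2 \cdot 44 \frac{1}{-92} \cdot \frac{1}{48589} = - \frac{17275}{563} + 2 \cdot 44 \left(- \frac{1}{92}\right) \frac{1}{48589} = - \frac{17275}{563} - \frac{22}{1117547} = - \frac{19305636811}{629178961}$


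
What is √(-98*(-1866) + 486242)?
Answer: √669110 ≈ 817.99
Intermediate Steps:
√(-98*(-1866) + 486242) = √(182868 + 486242) = √669110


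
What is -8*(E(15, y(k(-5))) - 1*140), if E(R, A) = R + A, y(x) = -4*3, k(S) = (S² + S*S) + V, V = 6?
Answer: 1096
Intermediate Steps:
k(S) = 6 + 2*S² (k(S) = (S² + S*S) + 6 = (S² + S²) + 6 = 2*S² + 6 = 6 + 2*S²)
y(x) = -12
E(R, A) = A + R
-8*(E(15, y(k(-5))) - 1*140) = -8*((-12 + 15) - 1*140) = -8*(3 - 140) = -8*(-137) = 1096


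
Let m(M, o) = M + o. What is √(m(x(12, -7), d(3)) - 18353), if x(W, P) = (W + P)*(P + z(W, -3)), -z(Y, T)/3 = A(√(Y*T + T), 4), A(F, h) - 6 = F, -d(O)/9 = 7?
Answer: √(-18541 - 15*I*√39) ≈ 0.344 - 136.17*I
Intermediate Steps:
d(O) = -63 (d(O) = -9*7 = -63)
A(F, h) = 6 + F
z(Y, T) = -18 - 3*√(T + T*Y) (z(Y, T) = -3*(6 + √(Y*T + T)) = -3*(6 + √(T*Y + T)) = -3*(6 + √(T + T*Y)) = -18 - 3*√(T + T*Y))
x(W, P) = (P + W)*(-18 + P - 3*√(-3 - 3*W)) (x(W, P) = (W + P)*(P + (-18 - 3*√3*√(-1 - W))) = (P + W)*(P + (-18 - 3*√(-3 - 3*W))) = (P + W)*(-18 + P - 3*√(-3 - 3*W)))
√(m(x(12, -7), d(3)) - 18353) = √((((-7)² - 7*12 + 3*(-7)*(-6 - √(-3 - 3*12)) + 3*12*(-6 - √(-3 - 3*12))) - 63) - 18353) = √(((49 - 84 + 3*(-7)*(-6 - √(-3 - 36)) + 3*12*(-6 - √(-3 - 36))) - 63) - 18353) = √(((49 - 84 + 3*(-7)*(-6 - √(-39)) + 3*12*(-6 - √(-39))) - 63) - 18353) = √(((49 - 84 + 3*(-7)*(-6 - I*√39) + 3*12*(-6 - I*√39)) - 63) - 18353) = √(((49 - 84 + (126 + 21*I*√39) + (-216 - 36*I*√39)) - 63) - 18353) = √(((-125 - 15*I*√39) - 63) - 18353) = √((-188 - 15*I*√39) - 18353) = √(-18541 - 15*I*√39)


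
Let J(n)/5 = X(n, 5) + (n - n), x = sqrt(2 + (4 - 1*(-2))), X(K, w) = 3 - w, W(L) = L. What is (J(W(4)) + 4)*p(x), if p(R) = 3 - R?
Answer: -18 + 12*sqrt(2) ≈ -1.0294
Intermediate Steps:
x = 2*sqrt(2) (x = sqrt(2 + (4 + 2)) = sqrt(2 + 6) = sqrt(8) = 2*sqrt(2) ≈ 2.8284)
J(n) = -10 (J(n) = 5*((3 - 1*5) + (n - n)) = 5*((3 - 5) + 0) = 5*(-2 + 0) = 5*(-2) = -10)
(J(W(4)) + 4)*p(x) = (-10 + 4)*(3 - 2*sqrt(2)) = -6*(3 - 2*sqrt(2)) = -18 + 12*sqrt(2)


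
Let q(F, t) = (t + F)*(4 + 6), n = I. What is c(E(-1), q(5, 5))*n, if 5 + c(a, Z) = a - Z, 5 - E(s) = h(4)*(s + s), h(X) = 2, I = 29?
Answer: -2784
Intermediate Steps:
n = 29
q(F, t) = 10*F + 10*t (q(F, t) = (F + t)*10 = 10*F + 10*t)
E(s) = 5 - 4*s (E(s) = 5 - 2*(s + s) = 5 - 2*2*s = 5 - 4*s)
c(a, Z) = -5 + a - Z (c(a, Z) = -5 + (a - Z) = -5 + a - Z)
c(E(-1), q(5, 5))*n = (-5 + (5 - 4*(-1)) - (10*5 + 10*5))*29 = (-5 + (5 + 4) - (50 + 50))*29 = (-5 + 9 - 1*100)*29 = (-5 + 9 - 100)*29 = -96*29 = -2784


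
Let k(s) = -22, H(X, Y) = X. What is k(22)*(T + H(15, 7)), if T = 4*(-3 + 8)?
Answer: -770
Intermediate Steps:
T = 20 (T = 4*5 = 20)
k(22)*(T + H(15, 7)) = -22*(20 + 15) = -22*35 = -770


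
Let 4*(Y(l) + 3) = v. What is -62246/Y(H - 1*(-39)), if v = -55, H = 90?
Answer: 248984/67 ≈ 3716.2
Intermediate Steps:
Y(l) = -67/4 (Y(l) = -3 + (¼)*(-55) = -3 - 55/4 = -67/4)
-62246/Y(H - 1*(-39)) = -62246/(-67/4) = -62246*(-4/67) = 248984/67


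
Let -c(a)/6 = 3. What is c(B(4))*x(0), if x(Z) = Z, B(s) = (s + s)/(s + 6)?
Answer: 0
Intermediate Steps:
B(s) = 2*s/(6 + s) (B(s) = (2*s)/(6 + s) = 2*s/(6 + s))
c(a) = -18 (c(a) = -6*3 = -18)
c(B(4))*x(0) = -18*0 = 0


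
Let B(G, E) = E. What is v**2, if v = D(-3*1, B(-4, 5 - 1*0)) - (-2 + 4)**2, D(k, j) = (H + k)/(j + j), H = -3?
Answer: 529/25 ≈ 21.160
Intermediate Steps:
D(k, j) = (-3 + k)/(2*j) (D(k, j) = (-3 + k)/(j + j) = (-3 + k)/((2*j)) = (-3 + k)*(1/(2*j)) = (-3 + k)/(2*j))
v = -23/5 (v = (-3 - 3*1)/(2*(5 - 1*0)) - (-2 + 4)**2 = (-3 - 3)/(2*(5 + 0)) - 1*2**2 = (1/2)*(-6)/5 - 1*4 = (1/2)*(1/5)*(-6) - 4 = -3/5 - 4 = -23/5 ≈ -4.6000)
v**2 = (-23/5)**2 = 529/25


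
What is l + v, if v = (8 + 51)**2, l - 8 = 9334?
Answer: 12823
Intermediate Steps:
l = 9342 (l = 8 + 9334 = 9342)
v = 3481 (v = 59**2 = 3481)
l + v = 9342 + 3481 = 12823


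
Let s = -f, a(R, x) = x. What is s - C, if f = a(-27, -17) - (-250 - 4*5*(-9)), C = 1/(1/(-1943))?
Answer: 1890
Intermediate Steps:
C = -1943 (C = 1/(-1/1943) = -1943)
f = 53 (f = -17 - (-250 - 4*5*(-9)) = -17 - (-250 - 20*(-9)) = -17 - (-250 - 1*(-180)) = -17 - (-250 + 180) = -17 - 1*(-70) = -17 + 70 = 53)
s = -53 (s = -1*53 = -53)
s - C = -53 - 1*(-1943) = -53 + 1943 = 1890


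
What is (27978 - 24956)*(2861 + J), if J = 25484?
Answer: 85658590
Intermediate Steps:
(27978 - 24956)*(2861 + J) = (27978 - 24956)*(2861 + 25484) = 3022*28345 = 85658590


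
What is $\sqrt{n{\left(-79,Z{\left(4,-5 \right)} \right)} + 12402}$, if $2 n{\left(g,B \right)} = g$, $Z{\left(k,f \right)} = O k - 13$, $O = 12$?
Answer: $\frac{5 \sqrt{1978}}{2} \approx 111.19$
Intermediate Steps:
$Z{\left(k,f \right)} = -13 + 12 k$ ($Z{\left(k,f \right)} = 12 k - 13 = -13 + 12 k$)
$n{\left(g,B \right)} = \frac{g}{2}$
$\sqrt{n{\left(-79,Z{\left(4,-5 \right)} \right)} + 12402} = \sqrt{\frac{1}{2} \left(-79\right) + 12402} = \sqrt{- \frac{79}{2} + 12402} = \sqrt{\frac{24725}{2}} = \frac{5 \sqrt{1978}}{2}$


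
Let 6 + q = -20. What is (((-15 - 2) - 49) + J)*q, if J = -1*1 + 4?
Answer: 1638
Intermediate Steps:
q = -26 (q = -6 - 20 = -26)
J = 3 (J = -1 + 4 = 3)
(((-15 - 2) - 49) + J)*q = (((-15 - 2) - 49) + 3)*(-26) = ((-17 - 49) + 3)*(-26) = (-66 + 3)*(-26) = -63*(-26) = 1638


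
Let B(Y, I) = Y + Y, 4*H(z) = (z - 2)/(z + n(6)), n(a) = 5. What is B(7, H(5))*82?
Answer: 1148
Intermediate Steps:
H(z) = (-2 + z)/(4*(5 + z)) (H(z) = ((z - 2)/(z + 5))/4 = ((-2 + z)/(5 + z))/4 = (-2 + z)/(4*(5 + z)))
B(Y, I) = 2*Y
B(7, H(5))*82 = (2*7)*82 = 14*82 = 1148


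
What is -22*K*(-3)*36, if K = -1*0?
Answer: 0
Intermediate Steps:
K = 0
-22*K*(-3)*36 = -0*(-3)*36 = -22*0*36 = 0*36 = 0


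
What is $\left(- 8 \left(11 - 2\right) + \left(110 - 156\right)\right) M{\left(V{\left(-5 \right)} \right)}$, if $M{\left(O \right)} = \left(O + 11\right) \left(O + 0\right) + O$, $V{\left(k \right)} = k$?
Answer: $4130$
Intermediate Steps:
$M{\left(O \right)} = O + O \left(11 + O\right)$ ($M{\left(O \right)} = \left(11 + O\right) O + O = O \left(11 + O\right) + O = O + O \left(11 + O\right)$)
$\left(- 8 \left(11 - 2\right) + \left(110 - 156\right)\right) M{\left(V{\left(-5 \right)} \right)} = \left(- 8 \left(11 - 2\right) + \left(110 - 156\right)\right) \left(- 5 \left(12 - 5\right)\right) = \left(\left(-8\right) 9 + \left(110 - 156\right)\right) \left(\left(-5\right) 7\right) = \left(-72 - 46\right) \left(-35\right) = \left(-118\right) \left(-35\right) = 4130$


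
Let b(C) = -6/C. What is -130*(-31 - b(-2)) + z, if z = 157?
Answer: 4577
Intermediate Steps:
-130*(-31 - b(-2)) + z = -130*(-31 - (-6)/(-2)) + 157 = -130*(-31 - (-6)*(-1)/2) + 157 = -130*(-31 - 1*3) + 157 = -130*(-31 - 3) + 157 = -130*(-34) + 157 = 4420 + 157 = 4577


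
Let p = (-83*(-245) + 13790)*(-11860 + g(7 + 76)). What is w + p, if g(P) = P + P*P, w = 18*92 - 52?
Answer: -166801396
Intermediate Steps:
w = 1604 (w = 1656 - 52 = 1604)
g(P) = P + P²
p = -166803000 (p = (-83*(-245) + 13790)*(-11860 + (7 + 76)*(1 + (7 + 76))) = (20335 + 13790)*(-11860 + 83*(1 + 83)) = 34125*(-11860 + 83*84) = 34125*(-11860 + 6972) = 34125*(-4888) = -166803000)
w + p = 1604 - 166803000 = -166801396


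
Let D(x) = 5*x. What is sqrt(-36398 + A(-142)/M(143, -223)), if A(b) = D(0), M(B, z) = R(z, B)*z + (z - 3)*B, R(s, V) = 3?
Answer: I*sqrt(36398) ≈ 190.78*I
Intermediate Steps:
M(B, z) = 3*z + B*(-3 + z) (M(B, z) = 3*z + (z - 3)*B = 3*z + (-3 + z)*B = 3*z + B*(-3 + z))
A(b) = 0 (A(b) = 5*0 = 0)
sqrt(-36398 + A(-142)/M(143, -223)) = sqrt(-36398 + 0/(-3*143 + 3*(-223) + 143*(-223))) = sqrt(-36398 + 0/(-429 - 669 - 31889)) = sqrt(-36398 + 0/(-32987)) = sqrt(-36398 + 0*(-1/32987)) = sqrt(-36398 + 0) = sqrt(-36398) = I*sqrt(36398)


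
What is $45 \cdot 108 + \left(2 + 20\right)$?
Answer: $4882$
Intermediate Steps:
$45 \cdot 108 + \left(2 + 20\right) = 4860 + 22 = 4882$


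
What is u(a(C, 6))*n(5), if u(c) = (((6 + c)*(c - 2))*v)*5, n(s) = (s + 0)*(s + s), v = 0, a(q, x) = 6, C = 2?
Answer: 0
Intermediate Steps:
n(s) = 2*s**2 (n(s) = s*(2*s) = 2*s**2)
u(c) = 0 (u(c) = (((6 + c)*(c - 2))*0)*5 = (((6 + c)*(-2 + c))*0)*5 = (((-2 + c)*(6 + c))*0)*5 = 0*5 = 0)
u(a(C, 6))*n(5) = 0*(2*5**2) = 0*(2*25) = 0*50 = 0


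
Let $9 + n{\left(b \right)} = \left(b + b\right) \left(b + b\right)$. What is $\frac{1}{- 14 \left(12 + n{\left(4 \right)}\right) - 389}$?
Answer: $- \frac{1}{1327} \approx -0.00075358$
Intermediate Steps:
$n{\left(b \right)} = -9 + 4 b^{2}$ ($n{\left(b \right)} = -9 + \left(b + b\right) \left(b + b\right) = -9 + 2 b 2 b = -9 + 4 b^{2}$)
$\frac{1}{- 14 \left(12 + n{\left(4 \right)}\right) - 389} = \frac{1}{- 14 \left(12 - \left(9 - 4 \cdot 4^{2}\right)\right) - 389} = \frac{1}{- 14 \left(12 + \left(-9 + 4 \cdot 16\right)\right) - 389} = \frac{1}{- 14 \left(12 + \left(-9 + 64\right)\right) - 389} = \frac{1}{- 14 \left(12 + 55\right) - 389} = \frac{1}{\left(-14\right) 67 - 389} = \frac{1}{-938 - 389} = \frac{1}{-1327} = - \frac{1}{1327}$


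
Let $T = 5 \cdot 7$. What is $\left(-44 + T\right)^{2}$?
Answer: $81$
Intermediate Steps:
$T = 35$
$\left(-44 + T\right)^{2} = \left(-44 + 35\right)^{2} = \left(-9\right)^{2} = 81$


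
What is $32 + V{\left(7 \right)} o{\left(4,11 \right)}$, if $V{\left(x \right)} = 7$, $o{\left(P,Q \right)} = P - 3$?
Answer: $39$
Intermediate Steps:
$o{\left(P,Q \right)} = -3 + P$
$32 + V{\left(7 \right)} o{\left(4,11 \right)} = 32 + 7 \left(-3 + 4\right) = 32 + 7 \cdot 1 = 32 + 7 = 39$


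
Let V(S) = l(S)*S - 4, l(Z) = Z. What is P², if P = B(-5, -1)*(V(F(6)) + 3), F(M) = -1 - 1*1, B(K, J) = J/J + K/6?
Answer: ¼ ≈ 0.25000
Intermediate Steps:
B(K, J) = 1 + K/6 (B(K, J) = 1 + K*(⅙) = 1 + K/6)
F(M) = -2 (F(M) = -1 - 1 = -2)
V(S) = -4 + S² (V(S) = S*S - 4 = S² - 4 = -4 + S²)
P = ½ (P = (1 + (⅙)*(-5))*((-4 + (-2)²) + 3) = (1 - ⅚)*((-4 + 4) + 3) = (0 + 3)/6 = (⅙)*3 = ½ ≈ 0.50000)
P² = (½)² = ¼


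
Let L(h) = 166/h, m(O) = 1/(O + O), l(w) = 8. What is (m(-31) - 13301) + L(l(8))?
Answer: -1646753/124 ≈ -13280.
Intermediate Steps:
m(O) = 1/(2*O)
(m(-31) - 13301) + L(l(8)) = ((½)/(-31) - 13301) + 166/8 = ((½)*(-1/31) - 13301) + 166*(⅛) = (-1/62 - 13301) + 83/4 = -824663/62 + 83/4 = -1646753/124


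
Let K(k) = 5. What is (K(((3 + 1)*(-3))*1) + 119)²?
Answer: 15376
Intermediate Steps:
(K(((3 + 1)*(-3))*1) + 119)² = (5 + 119)² = 124² = 15376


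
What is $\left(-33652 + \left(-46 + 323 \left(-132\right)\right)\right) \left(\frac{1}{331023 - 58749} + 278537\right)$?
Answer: $- \frac{2894523569266213}{136137} \approx -2.1262 \cdot 10^{10}$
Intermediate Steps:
$\left(-33652 + \left(-46 + 323 \left(-132\right)\right)\right) \left(\frac{1}{331023 - 58749} + 278537\right) = \left(-33652 - 42682\right) \left(\frac{1}{272274} + 278537\right) = \left(-76334\right) \frac{75838383139}{272274} = - \frac{2894523569266213}{136137}$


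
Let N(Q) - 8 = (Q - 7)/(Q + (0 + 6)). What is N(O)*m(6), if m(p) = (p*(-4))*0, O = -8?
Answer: 0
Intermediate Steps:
N(Q) = 8 + (-7 + Q)/(6 + Q) (N(Q) = 8 + (Q - 7)/(Q + (0 + 6)) = 8 + (-7 + Q)/(Q + 6) = 8 + (-7 + Q)/(6 + Q))
m(p) = 0 (m(p) = -4*p*0 = 0)
N(O)*m(6) = ((41 + 9*(-8))/(6 - 8))*0 = ((41 - 72)/(-2))*0 = -1/2*(-31)*0 = (31/2)*0 = 0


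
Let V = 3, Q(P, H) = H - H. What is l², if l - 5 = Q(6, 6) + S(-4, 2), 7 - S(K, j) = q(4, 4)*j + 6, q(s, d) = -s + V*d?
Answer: 100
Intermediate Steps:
Q(P, H) = 0
q(s, d) = -s + 3*d
S(K, j) = 1 - 8*j (S(K, j) = 7 - ((-1*4 + 3*4)*j + 6) = 7 - ((-4 + 12)*j + 6) = 7 - (8*j + 6) = 7 - (6 + 8*j) = 7 + (-6 - 8*j) = 1 - 8*j)
l = -10 (l = 5 + (0 + (1 - 8*2)) = 5 + (0 + (1 - 16)) = 5 + (0 - 15) = 5 - 15 = -10)
l² = (-10)² = 100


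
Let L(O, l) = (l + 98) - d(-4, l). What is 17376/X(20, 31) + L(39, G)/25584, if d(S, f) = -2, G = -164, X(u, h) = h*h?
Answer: 27780380/1536639 ≈ 18.079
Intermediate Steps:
X(u, h) = h²
L(O, l) = 100 + l (L(O, l) = (l + 98) - 1*(-2) = (98 + l) + 2 = 100 + l)
17376/X(20, 31) + L(39, G)/25584 = 17376/(31²) + (100 - 164)/25584 = 17376/961 - 64*1/25584 = 17376*(1/961) - 4/1599 = 17376/961 - 4/1599 = 27780380/1536639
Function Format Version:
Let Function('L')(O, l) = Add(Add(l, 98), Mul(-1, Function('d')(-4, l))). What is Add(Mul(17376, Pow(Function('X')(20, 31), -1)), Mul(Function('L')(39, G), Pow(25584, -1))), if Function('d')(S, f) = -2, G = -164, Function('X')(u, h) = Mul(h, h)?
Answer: Rational(27780380, 1536639) ≈ 18.079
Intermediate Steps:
Function('X')(u, h) = Pow(h, 2)
Function('L')(O, l) = Add(100, l) (Function('L')(O, l) = Add(Add(l, 98), Mul(-1, -2)) = Add(Add(98, l), 2) = Add(100, l))
Add(Mul(17376, Pow(Function('X')(20, 31), -1)), Mul(Function('L')(39, G), Pow(25584, -1))) = Add(Mul(17376, Pow(Pow(31, 2), -1)), Mul(Add(100, -164), Pow(25584, -1))) = Add(Mul(17376, Pow(961, -1)), Mul(-64, Rational(1, 25584))) = Add(Mul(17376, Rational(1, 961)), Rational(-4, 1599)) = Add(Rational(17376, 961), Rational(-4, 1599)) = Rational(27780380, 1536639)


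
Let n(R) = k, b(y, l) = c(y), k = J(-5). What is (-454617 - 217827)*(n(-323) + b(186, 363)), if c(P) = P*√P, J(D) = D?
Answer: 3362220 - 125074584*√186 ≈ -1.7024e+9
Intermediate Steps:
k = -5
c(P) = P^(3/2)
b(y, l) = y^(3/2)
n(R) = -5
(-454617 - 217827)*(n(-323) + b(186, 363)) = (-454617 - 217827)*(-5 + 186^(3/2)) = -672444*(-5 + 186*√186) = 3362220 - 125074584*√186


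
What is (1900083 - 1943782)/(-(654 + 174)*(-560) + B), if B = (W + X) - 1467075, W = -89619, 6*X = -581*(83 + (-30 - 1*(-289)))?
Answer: 43699/1126131 ≈ 0.038805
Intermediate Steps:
X = -33117 (X = (-581*(83 + (-30 - 1*(-289))))/6 = (-581*(83 + (-30 + 289)))/6 = (-581*(83 + 259))/6 = (-581*342)/6 = (1/6)*(-198702) = -33117)
B = -1589811 (B = (-89619 - 33117) - 1467075 = -122736 - 1467075 = -1589811)
(1900083 - 1943782)/(-(654 + 174)*(-560) + B) = (1900083 - 1943782)/(-(654 + 174)*(-560) - 1589811) = -43699/(-828*(-560) - 1589811) = -43699/(-1*(-463680) - 1589811) = -43699/(463680 - 1589811) = -43699/(-1126131) = -43699*(-1/1126131) = 43699/1126131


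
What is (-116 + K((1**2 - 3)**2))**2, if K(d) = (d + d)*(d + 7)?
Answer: 784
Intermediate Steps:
K(d) = 2*d*(7 + d) (K(d) = (2*d)*(7 + d) = 2*d*(7 + d))
(-116 + K((1**2 - 3)**2))**2 = (-116 + 2*(1**2 - 3)**2*(7 + (1**2 - 3)**2))**2 = (-116 + 2*(1 - 3)**2*(7 + (1 - 3)**2))**2 = (-116 + 2*(-2)**2*(7 + (-2)**2))**2 = (-116 + 2*4*(7 + 4))**2 = (-116 + 2*4*11)**2 = (-116 + 88)**2 = (-28)**2 = 784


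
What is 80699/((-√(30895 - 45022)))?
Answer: 4747*I*√14127/831 ≈ 678.96*I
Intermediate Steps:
80699/((-√(30895 - 45022))) = 80699/((-√(-14127))) = 80699/((-I*√14127)) = 80699*(I*√14127/14127) = 4747*I*√14127/831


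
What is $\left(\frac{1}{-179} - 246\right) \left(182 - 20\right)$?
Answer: $- \frac{7133670}{179} \approx -39853.0$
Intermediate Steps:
$\left(\frac{1}{-179} - 246\right) \left(182 - 20\right) = \left(- \frac{1}{179} - 246\right) 162 = \left(- \frac{44035}{179}\right) 162 = - \frac{7133670}{179}$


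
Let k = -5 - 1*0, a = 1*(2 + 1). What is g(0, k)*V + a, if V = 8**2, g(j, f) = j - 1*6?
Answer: -381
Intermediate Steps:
a = 3 (a = 1*3 = 3)
k = -5 (k = -5 + 0 = -5)
g(j, f) = -6 + j (g(j, f) = j - 6 = -6 + j)
V = 64
g(0, k)*V + a = (-6 + 0)*64 + 3 = -6*64 + 3 = -384 + 3 = -381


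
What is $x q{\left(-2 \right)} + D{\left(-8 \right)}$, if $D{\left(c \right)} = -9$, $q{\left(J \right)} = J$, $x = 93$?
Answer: $-195$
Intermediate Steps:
$x q{\left(-2 \right)} + D{\left(-8 \right)} = 93 \left(-2\right) - 9 = -186 - 9 = -195$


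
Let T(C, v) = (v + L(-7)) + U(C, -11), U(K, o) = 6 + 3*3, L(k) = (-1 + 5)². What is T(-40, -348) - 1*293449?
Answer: -293766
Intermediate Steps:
L(k) = 16 (L(k) = 4² = 16)
U(K, o) = 15 (U(K, o) = 6 + 9 = 15)
T(C, v) = 31 + v (T(C, v) = (v + 16) + 15 = (16 + v) + 15 = 31 + v)
T(-40, -348) - 1*293449 = (31 - 348) - 1*293449 = -317 - 293449 = -293766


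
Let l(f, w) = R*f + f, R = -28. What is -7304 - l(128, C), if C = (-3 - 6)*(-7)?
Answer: -3848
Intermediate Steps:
C = 63 (C = -9*(-7) = 63)
l(f, w) = -27*f (l(f, w) = -28*f + f = -27*f)
-7304 - l(128, C) = -7304 - (-27)*128 = -7304 - 1*(-3456) = -7304 + 3456 = -3848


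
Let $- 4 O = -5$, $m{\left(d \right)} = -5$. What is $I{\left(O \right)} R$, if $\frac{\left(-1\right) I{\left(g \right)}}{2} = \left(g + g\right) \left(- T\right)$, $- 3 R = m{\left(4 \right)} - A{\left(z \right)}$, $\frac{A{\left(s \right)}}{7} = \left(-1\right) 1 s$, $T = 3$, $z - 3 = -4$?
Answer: $60$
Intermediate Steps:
$z = -1$ ($z = 3 - 4 = -1$)
$A{\left(s \right)} = - 7 s$ ($A{\left(s \right)} = 7 \left(-1\right) 1 s = 7 \left(- s\right) = - 7 s$)
$O = \frac{5}{4}$ ($O = \left(- \frac{1}{4}\right) \left(-5\right) = \frac{5}{4} \approx 1.25$)
$R = 4$ ($R = - \frac{-5 - \left(-7\right) \left(-1\right)}{3} = - \frac{-5 - 7}{3} = \left(- \frac{1}{3}\right) \left(-12\right) = 4$)
$I{\left(g \right)} = 12 g$ ($I{\left(g \right)} = - 2 \left(g + g\right) \left(\left(-1\right) 3\right) = - 2 \cdot 2 g \left(-3\right) = - 2 \left(- 6 g\right) = 12 g$)
$I{\left(O \right)} R = 12 \cdot \frac{5}{4} \cdot 4 = 15 \cdot 4 = 60$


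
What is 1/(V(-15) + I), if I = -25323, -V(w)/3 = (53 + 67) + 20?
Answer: -1/25743 ≈ -3.8846e-5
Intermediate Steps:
V(w) = -420 (V(w) = -3*((53 + 67) + 20) = -3*(120 + 20) = -3*140 = -420)
1/(V(-15) + I) = 1/(-420 - 25323) = 1/(-25743) = -1/25743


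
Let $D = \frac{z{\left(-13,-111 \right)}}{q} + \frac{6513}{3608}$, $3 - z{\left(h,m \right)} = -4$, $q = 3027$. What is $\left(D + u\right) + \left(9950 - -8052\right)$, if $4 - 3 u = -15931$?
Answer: $\frac{84879330753}{3640472} \approx 23315.0$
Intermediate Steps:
$z{\left(h,m \right)} = 7$ ($z{\left(h,m \right)} = 3 - -4 = 3 + 4 = 7$)
$D = \frac{19740107}{10921416}$ ($D = \frac{7}{3027} + \frac{6513}{3608} = \frac{19740107}{10921416} \approx 1.8075$)
$u = \frac{15935}{3}$ ($u = \frac{4}{3} - - \frac{15931}{3} = \frac{4}{3} + \frac{15931}{3} = \frac{15935}{3} \approx 5311.7$)
$\left(D + u\right) + \left(9950 - -8052\right) = \left(\frac{19740107}{10921416} + \frac{15935}{3}\right) + \left(9950 - -8052\right) = \frac{19343553809}{3640472} + \left(9950 + 8052\right) = \frac{19343553809}{3640472} + 18002 = \frac{84879330753}{3640472}$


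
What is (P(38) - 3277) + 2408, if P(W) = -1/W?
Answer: -33023/38 ≈ -869.03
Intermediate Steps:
(P(38) - 3277) + 2408 = (-1/38 - 3277) + 2408 = -124527/38 + 2408 = -33023/38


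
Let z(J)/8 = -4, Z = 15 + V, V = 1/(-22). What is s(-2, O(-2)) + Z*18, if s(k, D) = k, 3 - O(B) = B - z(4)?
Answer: 2939/11 ≈ 267.18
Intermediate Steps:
V = -1/22 ≈ -0.045455
Z = 329/22 (Z = 15 - 1/22 = 329/22 ≈ 14.955)
z(J) = -32 (z(J) = 8*(-4) = -32)
O(B) = -29 - B (O(B) = 3 - (B - 1*(-32)) = 3 - (B + 32) = 3 - (32 + B) = 3 + (-32 - B) = -29 - B)
s(-2, O(-2)) + Z*18 = -2 + (329/22)*18 = -2 + 2961/11 = 2939/11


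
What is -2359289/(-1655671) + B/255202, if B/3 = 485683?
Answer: 3014489046257/422530550542 ≈ 7.1344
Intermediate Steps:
B = 1457049 (B = 3*485683 = 1457049)
-2359289/(-1655671) + B/255202 = -2359289/(-1655671) + 1457049/255202 = -2359289*(-1/1655671) + 1457049*(1/255202) = 2359289/1655671 + 1457049/255202 = 3014489046257/422530550542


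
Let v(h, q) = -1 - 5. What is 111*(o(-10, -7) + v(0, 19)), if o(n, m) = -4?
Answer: -1110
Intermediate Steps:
v(h, q) = -6
111*(o(-10, -7) + v(0, 19)) = 111*(-4 - 6) = 111*(-10) = -1110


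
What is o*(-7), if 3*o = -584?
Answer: 4088/3 ≈ 1362.7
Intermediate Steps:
o = -584/3 (o = (⅓)*(-584) = -584/3 ≈ -194.67)
o*(-7) = -584/3*(-7) = 4088/3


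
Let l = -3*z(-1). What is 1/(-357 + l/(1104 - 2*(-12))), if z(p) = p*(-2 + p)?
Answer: -376/134235 ≈ -0.0028011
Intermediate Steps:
l = -9 (l = -(-3)*(-2 - 1) = -(-3)*(-3) = -3*3 = -9)
1/(-357 + l/(1104 - 2*(-12))) = 1/(-357 - 9/(1104 - 2*(-12))) = 1/(-357 - 9/(1104 + 24)) = 1/(-357 - 9/1128) = 1/(-357 + (1/1128)*(-9)) = 1/(-357 - 3/376) = 1/(-134235/376) = -376/134235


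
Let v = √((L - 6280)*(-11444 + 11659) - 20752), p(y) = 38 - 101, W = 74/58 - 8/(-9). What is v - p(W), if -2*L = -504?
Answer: 63 + 6*I*√36577 ≈ 63.0 + 1147.5*I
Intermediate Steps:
L = 252 (L = -½*(-504) = 252)
W = 565/261 (W = 74*(1/58) - 8*(-⅑) = 37/29 + 8/9 = 565/261 ≈ 2.1647)
p(y) = -63
v = 6*I*√36577 (v = √((252 - 6280)*(-11444 + 11659) - 20752) = √(-6028*215 - 20752) = √(-1296020 - 20752) = √(-1316772) = 6*I*√36577 ≈ 1147.5*I)
v - p(W) = 6*I*√36577 - 1*(-63) = 6*I*√36577 + 63 = 63 + 6*I*√36577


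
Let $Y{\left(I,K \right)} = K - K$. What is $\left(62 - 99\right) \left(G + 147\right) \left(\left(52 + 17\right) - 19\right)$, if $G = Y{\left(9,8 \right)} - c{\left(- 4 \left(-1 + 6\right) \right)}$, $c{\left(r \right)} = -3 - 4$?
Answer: $-284900$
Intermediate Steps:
$Y{\left(I,K \right)} = 0$
$c{\left(r \right)} = -7$ ($c{\left(r \right)} = -3 - 4 = -7$)
$G = 7$ ($G = 0 - -7 = 0 + 7 = 7$)
$\left(62 - 99\right) \left(G + 147\right) \left(\left(52 + 17\right) - 19\right) = \left(62 - 99\right) \left(7 + 147\right) \left(\left(52 + 17\right) - 19\right) = \left(-37\right) 154 \left(69 - 19\right) = \left(-5698\right) 50 = -284900$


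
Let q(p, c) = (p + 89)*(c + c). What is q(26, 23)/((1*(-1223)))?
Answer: -5290/1223 ≈ -4.3254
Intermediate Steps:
q(p, c) = 2*c*(89 + p) (q(p, c) = (89 + p)*(2*c) = 2*c*(89 + p))
q(26, 23)/((1*(-1223))) = (2*23*(89 + 26))/((1*(-1223))) = (2*23*115)/(-1223) = 5290*(-1/1223) = -5290/1223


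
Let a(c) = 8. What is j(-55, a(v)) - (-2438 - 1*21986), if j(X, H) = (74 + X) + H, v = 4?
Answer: 24451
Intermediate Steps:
j(X, H) = 74 + H + X
j(-55, a(v)) - (-2438 - 1*21986) = (74 + 8 - 55) - (-2438 - 1*21986) = 27 - (-2438 - 21986) = 27 - 1*(-24424) = 27 + 24424 = 24451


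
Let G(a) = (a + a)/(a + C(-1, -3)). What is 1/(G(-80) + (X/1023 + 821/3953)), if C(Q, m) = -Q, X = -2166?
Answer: 106489867/12321385 ≈ 8.6427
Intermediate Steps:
G(a) = 2*a/(1 + a) (G(a) = (a + a)/(a - 1*(-1)) = (2*a)/(a + 1) = (2*a)/(1 + a) = 2*a/(1 + a))
1/(G(-80) + (X/1023 + 821/3953)) = 1/(2*(-80)/(1 - 80) + (-2166/1023 + 821/3953)) = 1/(2*(-80)/(-79) + (-2166*1/1023 + 821*(1/3953))) = 1/(2*(-80)*(-1/79) + (-722/341 + 821/3953)) = 1/(160/79 - 2574105/1347973) = 1/(12321385/106489867) = 106489867/12321385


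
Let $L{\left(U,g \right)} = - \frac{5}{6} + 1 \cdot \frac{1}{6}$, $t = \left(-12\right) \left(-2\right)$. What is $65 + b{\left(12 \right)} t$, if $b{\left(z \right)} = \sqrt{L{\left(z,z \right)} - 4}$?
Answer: $65 + 8 i \sqrt{42} \approx 65.0 + 51.846 i$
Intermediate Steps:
$t = 24$
$L{\left(U,g \right)} = - \frac{2}{3}$ ($L{\left(U,g \right)} = \left(-5\right) \frac{1}{6} + 1 \cdot \frac{1}{6} = - \frac{5}{6} + \frac{1}{6} = - \frac{2}{3}$)
$b{\left(z \right)} = \frac{i \sqrt{42}}{3}$ ($b{\left(z \right)} = \sqrt{- \frac{2}{3} - 4} = \sqrt{- \frac{14}{3}} = \frac{i \sqrt{42}}{3}$)
$65 + b{\left(12 \right)} t = 65 + \frac{i \sqrt{42}}{3} \cdot 24 = 65 + 8 i \sqrt{42}$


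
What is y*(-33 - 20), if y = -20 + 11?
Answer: 477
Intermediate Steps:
y = -9
y*(-33 - 20) = -9*(-33 - 20) = -9*(-53) = 477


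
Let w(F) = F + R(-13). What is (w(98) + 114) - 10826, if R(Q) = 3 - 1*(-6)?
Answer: -10605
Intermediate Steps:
R(Q) = 9 (R(Q) = 3 + 6 = 9)
w(F) = 9 + F (w(F) = F + 9 = 9 + F)
(w(98) + 114) - 10826 = ((9 + 98) + 114) - 10826 = (107 + 114) - 10826 = 221 - 10826 = -10605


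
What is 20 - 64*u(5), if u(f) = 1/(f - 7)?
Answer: 52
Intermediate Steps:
u(f) = 1/(-7 + f)
20 - 64*u(5) = 20 - 64/(-7 + 5) = 20 - 64/(-2) = 20 - 64*(-½) = 20 + 32 = 52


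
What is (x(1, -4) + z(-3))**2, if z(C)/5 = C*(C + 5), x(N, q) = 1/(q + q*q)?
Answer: 128881/144 ≈ 895.01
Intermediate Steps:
x(N, q) = 1/(q + q**2)
z(C) = 5*C*(5 + C) (z(C) = 5*(C*(C + 5)) = 5*(C*(5 + C)) = 5*C*(5 + C))
(x(1, -4) + z(-3))**2 = (1/((-4)*(1 - 4)) + 5*(-3)*(5 - 3))**2 = (-1/4/(-3) + 5*(-3)*2)**2 = (-1/4*(-1/3) - 30)**2 = (1/12 - 30)**2 = (-359/12)**2 = 128881/144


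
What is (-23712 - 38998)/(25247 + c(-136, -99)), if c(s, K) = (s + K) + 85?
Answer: -62710/25097 ≈ -2.4987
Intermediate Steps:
c(s, K) = 85 + K + s (c(s, K) = (K + s) + 85 = 85 + K + s)
(-23712 - 38998)/(25247 + c(-136, -99)) = (-23712 - 38998)/(25247 + (85 - 99 - 136)) = -62710/(25247 - 150) = -62710/25097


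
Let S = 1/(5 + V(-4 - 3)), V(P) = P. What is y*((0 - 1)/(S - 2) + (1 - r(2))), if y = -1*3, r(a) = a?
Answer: 9/5 ≈ 1.8000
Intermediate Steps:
y = -3
S = -1/2 (S = 1/(5 + (-4 - 3)) = 1/(5 - 7) = 1/(-2) = -1/2 ≈ -0.50000)
y*((0 - 1)/(S - 2) + (1 - r(2))) = -3*((0 - 1)/(-1/2 - 2) + (1 - 1*2)) = -3*(-1/(-5/2) + (1 - 2)) = -3*(-1*(-2/5) - 1) = -3*(2/5 - 1) = -3*(-3/5) = 9/5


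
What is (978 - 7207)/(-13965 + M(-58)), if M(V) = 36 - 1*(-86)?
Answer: 6229/13843 ≈ 0.44997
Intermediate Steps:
M(V) = 122 (M(V) = 36 + 86 = 122)
(978 - 7207)/(-13965 + M(-58)) = (978 - 7207)/(-13965 + 122) = -6229/(-13843) = -6229*(-1/13843) = 6229/13843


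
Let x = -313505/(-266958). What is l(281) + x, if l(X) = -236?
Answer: -62688583/266958 ≈ -234.83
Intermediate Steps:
x = 313505/266958 (x = -313505*(-1/266958) = 313505/266958 ≈ 1.1744)
l(281) + x = -236 + 313505/266958 = -62688583/266958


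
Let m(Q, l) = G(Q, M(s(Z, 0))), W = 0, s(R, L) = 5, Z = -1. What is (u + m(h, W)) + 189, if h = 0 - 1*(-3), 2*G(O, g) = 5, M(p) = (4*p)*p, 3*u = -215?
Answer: 719/6 ≈ 119.83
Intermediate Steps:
u = -215/3 (u = (⅓)*(-215) = -215/3 ≈ -71.667)
M(p) = 4*p²
G(O, g) = 5/2 (G(O, g) = (½)*5 = 5/2)
h = 3 (h = 0 + 3 = 3)
m(Q, l) = 5/2
(u + m(h, W)) + 189 = (-215/3 + 5/2) + 189 = -415/6 + 189 = 719/6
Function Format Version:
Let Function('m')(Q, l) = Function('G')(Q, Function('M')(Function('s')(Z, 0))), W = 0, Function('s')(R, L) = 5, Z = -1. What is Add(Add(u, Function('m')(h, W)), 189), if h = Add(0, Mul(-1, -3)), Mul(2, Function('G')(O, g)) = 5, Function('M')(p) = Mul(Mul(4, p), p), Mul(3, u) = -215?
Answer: Rational(719, 6) ≈ 119.83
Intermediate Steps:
u = Rational(-215, 3) (u = Mul(Rational(1, 3), -215) = Rational(-215, 3) ≈ -71.667)
Function('M')(p) = Mul(4, Pow(p, 2))
Function('G')(O, g) = Rational(5, 2) (Function('G')(O, g) = Mul(Rational(1, 2), 5) = Rational(5, 2))
h = 3 (h = Add(0, 3) = 3)
Function('m')(Q, l) = Rational(5, 2)
Add(Add(u, Function('m')(h, W)), 189) = Add(Add(Rational(-215, 3), Rational(5, 2)), 189) = Add(Rational(-415, 6), 189) = Rational(719, 6)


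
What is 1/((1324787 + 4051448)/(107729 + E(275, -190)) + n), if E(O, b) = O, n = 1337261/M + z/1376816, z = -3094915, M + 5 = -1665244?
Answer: 61906312355435184/2892708141345146249 ≈ 0.021401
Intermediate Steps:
M = -1665249 (M = -5 - 1665244 = -1665249)
n = -6994966449811/2292741467184 (n = 1337261/(-1665249) - 3094915/1376816 = 1337261*(-1/1665249) - 3094915*1/1376816 = -1337261/1665249 - 3094915/1376816 = -6994966449811/2292741467184 ≈ -3.0509)
1/((1324787 + 4051448)/(107729 + E(275, -190)) + n) = 1/((1324787 + 4051448)/(107729 + 275) - 6994966449811/2292741467184) = 1/(5376235/108004 - 6994966449811/2292741467184) = 1/(2892708141345146249/61906312355435184) = 61906312355435184/2892708141345146249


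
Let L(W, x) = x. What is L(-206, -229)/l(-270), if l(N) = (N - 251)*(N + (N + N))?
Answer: -229/422010 ≈ -0.00054264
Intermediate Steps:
l(N) = 3*N*(-251 + N) (l(N) = (-251 + N)*(N + 2*N) = (-251 + N)*(3*N) = 3*N*(-251 + N))
L(-206, -229)/l(-270) = -229*(-1/(810*(-251 - 270))) = -229/(3*(-270)*(-521)) = -229/422010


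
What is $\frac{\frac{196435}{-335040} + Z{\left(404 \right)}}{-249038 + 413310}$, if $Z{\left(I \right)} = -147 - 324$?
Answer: $- \frac{31600055}{11007538176} \approx -0.0028708$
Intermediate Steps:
$Z{\left(I \right)} = -471$ ($Z{\left(I \right)} = -147 - 324 = -471$)
$\frac{\frac{196435}{-335040} + Z{\left(404 \right)}}{-249038 + 413310} = \frac{\frac{196435}{-335040} - 471}{-249038 + 413310} = \frac{196435 \left(- \frac{1}{335040}\right) - 471}{164272} = \left(- \frac{39287}{67008} - 471\right) \frac{1}{164272} = \left(- \frac{31600055}{67008}\right) \frac{1}{164272} = - \frac{31600055}{11007538176}$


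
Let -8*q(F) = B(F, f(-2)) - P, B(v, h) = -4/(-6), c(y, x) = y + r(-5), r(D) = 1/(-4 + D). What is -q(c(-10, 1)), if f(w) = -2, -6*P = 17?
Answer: 7/16 ≈ 0.43750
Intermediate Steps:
P = -17/6 (P = -⅙*17 = -17/6 ≈ -2.8333)
c(y, x) = -⅑ + y (c(y, x) = y + 1/(-4 - 5) = y + 1/(-9) = y - ⅑ = -⅑ + y)
B(v, h) = ⅔ (B(v, h) = -4*(-⅙) = ⅔)
q(F) = -7/16 (q(F) = -(⅔ - 1*(-17/6))/8 = -(⅔ + 17/6)/8 = -⅛*7/2 = -7/16)
-q(c(-10, 1)) = -1*(-7/16) = 7/16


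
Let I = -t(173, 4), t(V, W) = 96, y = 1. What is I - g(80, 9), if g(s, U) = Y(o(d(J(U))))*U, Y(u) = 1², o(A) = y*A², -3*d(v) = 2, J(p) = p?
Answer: -105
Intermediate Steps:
d(v) = -⅔ (d(v) = -⅓*2 = -⅔)
o(A) = A² (o(A) = 1*A² = A²)
Y(u) = 1
g(s, U) = U (g(s, U) = 1*U = U)
I = -96 (I = -1*96 = -96)
I - g(80, 9) = -96 - 1*9 = -96 - 9 = -105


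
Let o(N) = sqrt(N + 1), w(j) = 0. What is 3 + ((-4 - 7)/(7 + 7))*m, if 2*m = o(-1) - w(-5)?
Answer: 3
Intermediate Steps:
o(N) = sqrt(1 + N)
m = 0 (m = (sqrt(1 - 1) - 1*0)/2 = (sqrt(0) + 0)/2 = (0 + 0)/2 = (1/2)*0 = 0)
3 + ((-4 - 7)/(7 + 7))*m = 3 + ((-4 - 7)/(7 + 7))*0 = 3 - 11/14*0 = 3 + 0 = 3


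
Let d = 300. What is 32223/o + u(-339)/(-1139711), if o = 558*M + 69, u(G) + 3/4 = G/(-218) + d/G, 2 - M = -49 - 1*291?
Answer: 603121165638063/3573186801306980 ≈ 0.16879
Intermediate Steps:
M = 342 (M = 2 - (-49 - 1*291) = 2 - (-49 - 291) = 2 - 1*(-340) = 2 + 340 = 342)
u(G) = -¾ + 300/G - G/218 (u(G) = -¾ + (G/(-218) + 300/G) = -¾ + (G*(-1/218) + 300/G) = -¾ + (-G/218 + 300/G) = -¾ + (300/G - G/218) = -¾ + 300/G - G/218)
o = 190905 (o = 558*342 + 69 = 190836 + 69 = 190905)
32223/o + u(-339)/(-1139711) = 32223/190905 + (-¾ + 300/(-339) - 1/218*(-339))/(-1139711) = 32223*(1/190905) + (-¾ + 300*(-1/339) + 339/218)*(-1/1139711) = 10741/63635 + (-¾ - 100/113 + 339/218)*(-1/1139711) = 10741/63635 - 3937/49268*(-1/1139711) = 10741/63635 + 3937/56151281548 = 603121165638063/3573186801306980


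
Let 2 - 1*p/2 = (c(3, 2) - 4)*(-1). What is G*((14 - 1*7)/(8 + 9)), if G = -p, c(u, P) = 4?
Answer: -28/17 ≈ -1.6471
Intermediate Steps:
p = 4 (p = 4 - 2*(4 - 4)*(-1) = 4 - 0*(-1) = 4 - 2*0 = 4 + 0 = 4)
G = -4 (G = -1*4 = -4)
G*((14 - 1*7)/(8 + 9)) = -4*(14 - 1*7)/(8 + 9) = -4*(14 - 7)/17 = -28/17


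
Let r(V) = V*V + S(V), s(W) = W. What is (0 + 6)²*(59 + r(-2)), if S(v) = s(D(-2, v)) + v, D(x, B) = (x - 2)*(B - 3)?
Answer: 2916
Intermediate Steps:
D(x, B) = (-3 + B)*(-2 + x) (D(x, B) = (-2 + x)*(-3 + B) = (-3 + B)*(-2 + x))
S(v) = 12 - 3*v (S(v) = (6 - 3*(-2) - 2*v + v*(-2)) + v = (6 + 6 - 2*v - 2*v) + v = (12 - 4*v) + v = 12 - 3*v)
r(V) = 12 + V² - 3*V (r(V) = V*V + (12 - 3*V) = V² + (12 - 3*V) = 12 + V² - 3*V)
(0 + 6)²*(59 + r(-2)) = (0 + 6)²*(59 + (12 + (-2)² - 3*(-2))) = 6²*(59 + (12 + 4 + 6)) = 36*(59 + 22) = 36*81 = 2916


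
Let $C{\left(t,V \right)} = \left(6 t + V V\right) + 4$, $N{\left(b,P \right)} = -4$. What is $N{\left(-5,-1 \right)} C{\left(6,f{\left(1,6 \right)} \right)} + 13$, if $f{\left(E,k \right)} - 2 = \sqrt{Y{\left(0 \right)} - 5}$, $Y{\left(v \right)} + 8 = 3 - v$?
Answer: $-123 - 16 i \sqrt{10} \approx -123.0 - 50.596 i$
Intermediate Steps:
$Y{\left(v \right)} = -5 - v$ ($Y{\left(v \right)} = -8 - \left(-3 + v\right) = -5 - v$)
$f{\left(E,k \right)} = 2 + i \sqrt{10}$ ($f{\left(E,k \right)} = 2 + \sqrt{\left(-5 - 0\right) - 5} = 2 + \sqrt{\left(-5 + 0\right) - 5} = 2 + \sqrt{-5 - 5} = 2 + \sqrt{-10} = 2 + i \sqrt{10}$)
$C{\left(t,V \right)} = 4 + V^{2} + 6 t$ ($C{\left(t,V \right)} = \left(6 t + V^{2}\right) + 4 = \left(V^{2} + 6 t\right) + 4 = 4 + V^{2} + 6 t$)
$N{\left(-5,-1 \right)} C{\left(6,f{\left(1,6 \right)} \right)} + 13 = - 4 \left(4 + \left(2 + i \sqrt{10}\right)^{2} + 6 \cdot 6\right) + 13 = - 4 \left(4 + \left(2 + i \sqrt{10}\right)^{2} + 36\right) + 13 = - 4 \left(40 + \left(2 + i \sqrt{10}\right)^{2}\right) + 13 = \left(-160 - 4 \left(2 + i \sqrt{10}\right)^{2}\right) + 13 = -147 - 4 \left(2 + i \sqrt{10}\right)^{2}$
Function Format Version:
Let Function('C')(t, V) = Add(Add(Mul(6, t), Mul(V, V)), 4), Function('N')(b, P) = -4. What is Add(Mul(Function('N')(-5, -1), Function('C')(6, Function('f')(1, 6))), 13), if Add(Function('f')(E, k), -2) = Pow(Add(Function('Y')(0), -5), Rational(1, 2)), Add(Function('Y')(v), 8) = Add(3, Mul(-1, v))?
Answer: Add(-123, Mul(-16, I, Pow(10, Rational(1, 2)))) ≈ Add(-123.00, Mul(-50.596, I))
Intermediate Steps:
Function('Y')(v) = Add(-5, Mul(-1, v)) (Function('Y')(v) = Add(-8, Add(3, Mul(-1, v))) = Add(-5, Mul(-1, v)))
Function('f')(E, k) = Add(2, Mul(I, Pow(10, Rational(1, 2)))) (Function('f')(E, k) = Add(2, Pow(Add(Add(-5, Mul(-1, 0)), -5), Rational(1, 2))) = Add(2, Pow(Add(Add(-5, 0), -5), Rational(1, 2))) = Add(2, Pow(Add(-5, -5), Rational(1, 2))) = Add(2, Pow(-10, Rational(1, 2))) = Add(2, Mul(I, Pow(10, Rational(1, 2)))))
Function('C')(t, V) = Add(4, Pow(V, 2), Mul(6, t)) (Function('C')(t, V) = Add(Add(Mul(6, t), Pow(V, 2)), 4) = Add(Add(Pow(V, 2), Mul(6, t)), 4) = Add(4, Pow(V, 2), Mul(6, t)))
Add(Mul(Function('N')(-5, -1), Function('C')(6, Function('f')(1, 6))), 13) = Add(Mul(-4, Add(4, Pow(Add(2, Mul(I, Pow(10, Rational(1, 2)))), 2), Mul(6, 6))), 13) = Add(Mul(-4, Add(4, Pow(Add(2, Mul(I, Pow(10, Rational(1, 2)))), 2), 36)), 13) = Add(Mul(-4, Add(40, Pow(Add(2, Mul(I, Pow(10, Rational(1, 2)))), 2))), 13) = Add(Add(-160, Mul(-4, Pow(Add(2, Mul(I, Pow(10, Rational(1, 2)))), 2))), 13) = Add(-147, Mul(-4, Pow(Add(2, Mul(I, Pow(10, Rational(1, 2)))), 2)))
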